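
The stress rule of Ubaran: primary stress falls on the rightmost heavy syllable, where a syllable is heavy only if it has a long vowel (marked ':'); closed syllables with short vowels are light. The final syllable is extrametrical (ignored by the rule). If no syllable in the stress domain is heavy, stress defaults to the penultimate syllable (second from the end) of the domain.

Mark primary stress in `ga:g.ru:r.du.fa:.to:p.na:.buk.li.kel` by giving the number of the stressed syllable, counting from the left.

The final syllable (9, kel) is extrametrical; the stress domain is syllables 1–8.
Weights: 1 ga:g H, 2 ru:r H, 3 du L, 4 fa: H, 5 to:p H, 6 na: H, 7 buk L, 8 li L.
Heavy syllables in the domain: 1, 2, 4, 5, 6. The rightmost is syllable 6 (na:).
Primary stress: syllable 6 → ga:g.ru:r.du.fa:.to:p.ˈna:.buk.li.kel.

6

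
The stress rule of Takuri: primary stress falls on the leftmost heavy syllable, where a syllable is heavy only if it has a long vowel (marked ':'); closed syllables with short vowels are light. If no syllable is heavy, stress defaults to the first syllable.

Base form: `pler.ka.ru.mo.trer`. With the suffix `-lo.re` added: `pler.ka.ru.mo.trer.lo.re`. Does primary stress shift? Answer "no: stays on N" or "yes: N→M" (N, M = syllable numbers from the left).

no: stays on 1

Base `pler.ka.ru.mo.trer` (5 syllables):
  Weights: 1 pler L, 2 ka L, 3 ru L, 4 mo L, 5 trer L.
  No heavy syllable in the domain; default to the first syllable = syllable 1.
  → primary stress on syllable 1.
Suffixed `pler.ka.ru.mo.trer.lo.re` (7 syllables):
  Weights: 1 pler L, 2 ka L, 3 ru L, 4 mo L, 5 trer L, 6 lo L, 7 re L.
  No heavy syllable in the domain; default to the first syllable = syllable 1.
  → primary stress on syllable 1.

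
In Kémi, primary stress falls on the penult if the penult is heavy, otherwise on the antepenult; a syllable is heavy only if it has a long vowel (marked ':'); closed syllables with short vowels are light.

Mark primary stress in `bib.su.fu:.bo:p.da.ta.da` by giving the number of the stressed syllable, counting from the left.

Weights: 5 da L, 6 ta L, 7 da L.
The penult (syllable 6, ta) is light, so stress falls on the antepenult (syllable 5, da).
Primary stress: syllable 5 → bib.su.fu:.bo:p.ˈda.ta.da.

5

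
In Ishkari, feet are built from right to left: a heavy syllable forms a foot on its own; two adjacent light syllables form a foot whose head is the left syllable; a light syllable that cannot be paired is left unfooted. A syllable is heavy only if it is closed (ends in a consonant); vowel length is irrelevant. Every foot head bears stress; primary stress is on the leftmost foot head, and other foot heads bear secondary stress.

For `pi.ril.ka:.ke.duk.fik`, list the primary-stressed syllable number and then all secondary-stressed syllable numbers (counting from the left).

primary 2, secondary 3, 5, 6

Weights: 1 pi L, 2 ril H, 3 ka: L, 4 ke L, 5 duk H, 6 fik H.
Parse right to left (heavy = foot alone; LL = one foot; stranded L unfooted): pi (ˈril) (ˈka:.ke) (ˈduk) (ˈfik).
Foot heads: 2, 3, 5, 6.
Primary stress on the leftmost head = syllable 2.
Secondary stress on 3, 5, 6: pi.ˈril.ˌka:.ke.ˌduk.ˌfik.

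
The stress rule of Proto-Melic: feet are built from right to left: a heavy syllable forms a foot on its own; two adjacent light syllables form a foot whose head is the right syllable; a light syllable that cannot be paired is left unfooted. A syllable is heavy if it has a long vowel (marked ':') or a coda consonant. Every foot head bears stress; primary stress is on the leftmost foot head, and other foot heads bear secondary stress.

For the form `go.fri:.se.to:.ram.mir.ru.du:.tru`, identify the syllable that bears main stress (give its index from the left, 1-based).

Weights: 1 go L, 2 fri: H, 3 se L, 4 to: H, 5 ram H, 6 mir H, 7 ru L, 8 du: H, 9 tru L.
Parse right to left (heavy = foot alone; LL = one foot; stranded L unfooted): go (ˈfri:) se (ˈto:) (ˈram) (ˈmir) ru (ˈdu:) tru.
Foot heads: 2, 4, 5, 6, 8.
Primary stress on the leftmost head = syllable 2.
Primary stress: syllable 2 → go.ˈfri:.se.to:.ram.mir.ru.du:.tru.

2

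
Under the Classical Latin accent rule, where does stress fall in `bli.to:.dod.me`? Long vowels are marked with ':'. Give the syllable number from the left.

3

Classical Latin: stress the penult if heavy (long vowel or closed), else the antepenult.
Weights: 2 to: H, 3 dod H, 4 me L.
The penult (syllable 3, dod) is heavy, so it takes stress.
Stress on syllable 3: bli.to:.ˈdod.me.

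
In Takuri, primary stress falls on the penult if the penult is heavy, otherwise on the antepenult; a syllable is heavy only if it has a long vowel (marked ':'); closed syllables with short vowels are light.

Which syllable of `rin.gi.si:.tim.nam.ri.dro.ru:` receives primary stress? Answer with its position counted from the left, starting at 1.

Weights: 6 ri L, 7 dro L, 8 ru: H.
The penult (syllable 7, dro) is light, so stress falls on the antepenult (syllable 6, ri).
Primary stress: syllable 6 → rin.gi.si:.tim.nam.ˈri.dro.ru:.

6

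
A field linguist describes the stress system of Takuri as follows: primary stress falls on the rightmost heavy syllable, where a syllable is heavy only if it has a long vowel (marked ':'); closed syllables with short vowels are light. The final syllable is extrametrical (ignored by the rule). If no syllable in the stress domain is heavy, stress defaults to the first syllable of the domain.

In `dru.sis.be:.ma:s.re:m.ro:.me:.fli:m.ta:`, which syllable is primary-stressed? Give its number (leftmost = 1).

The final syllable (9, ta:) is extrametrical; the stress domain is syllables 1–8.
Weights: 1 dru L, 2 sis L, 3 be: H, 4 ma:s H, 5 re:m H, 6 ro: H, 7 me: H, 8 fli:m H.
Heavy syllables in the domain: 3, 4, 5, 6, 7, 8. The rightmost is syllable 8 (fli:m).
Primary stress: syllable 8 → dru.sis.be:.ma:s.re:m.ro:.me:.ˈfli:m.ta:.

8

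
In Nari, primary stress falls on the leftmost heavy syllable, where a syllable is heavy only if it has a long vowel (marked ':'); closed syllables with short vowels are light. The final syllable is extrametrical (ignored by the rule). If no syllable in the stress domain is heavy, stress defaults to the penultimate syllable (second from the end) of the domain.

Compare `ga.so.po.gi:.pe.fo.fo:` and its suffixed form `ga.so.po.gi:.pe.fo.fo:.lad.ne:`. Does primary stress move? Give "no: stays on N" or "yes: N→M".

no: stays on 4

Base `ga.so.po.gi:.pe.fo.fo:` (7 syllables):
  The final syllable (7, fo:) is extrametrical; the stress domain is syllables 1–6.
  Weights: 1 ga L, 2 so L, 3 po L, 4 gi: H, 5 pe L, 6 fo L.
  Heavy syllables in the domain: 4. The leftmost is syllable 4 (gi:).
  → primary stress on syllable 4.
Suffixed `ga.so.po.gi:.pe.fo.fo:.lad.ne:` (9 syllables):
  The final syllable (9, ne:) is extrametrical; the stress domain is syllables 1–8.
  Weights: 1 ga L, 2 so L, 3 po L, 4 gi: H, 5 pe L, 6 fo L, 7 fo: H, 8 lad L.
  Heavy syllables in the domain: 4, 7. The leftmost is syllable 4 (gi:).
  → primary stress on syllable 4.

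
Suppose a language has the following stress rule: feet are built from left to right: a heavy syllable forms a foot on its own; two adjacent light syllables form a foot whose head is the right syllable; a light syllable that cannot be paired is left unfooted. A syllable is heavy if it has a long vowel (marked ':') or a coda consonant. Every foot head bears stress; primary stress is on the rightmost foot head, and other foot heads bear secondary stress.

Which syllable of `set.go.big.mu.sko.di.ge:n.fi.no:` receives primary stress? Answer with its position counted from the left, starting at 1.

Weights: 1 set H, 2 go L, 3 big H, 4 mu L, 5 sko L, 6 di L, 7 ge:n H, 8 fi L, 9 no: H.
Parse left to right (heavy = foot alone; LL = one foot; stranded L unfooted): (ˈset) go (ˈbig) (mu.ˈsko) di (ˈge:n) fi (ˈno:).
Foot heads: 1, 3, 5, 7, 9.
Primary stress on the rightmost head = syllable 9.
Primary stress: syllable 9 → set.go.big.mu.sko.di.ge:n.fi.ˈno:.

9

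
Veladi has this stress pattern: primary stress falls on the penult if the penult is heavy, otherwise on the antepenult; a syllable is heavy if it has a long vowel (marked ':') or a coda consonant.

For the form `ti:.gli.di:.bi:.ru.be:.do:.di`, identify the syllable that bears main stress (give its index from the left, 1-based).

Weights: 6 be: H, 7 do: H, 8 di L.
The penult (syllable 7, do:) is heavy, so it takes stress.
Primary stress: syllable 7 → ti:.gli.di:.bi:.ru.be:.ˈdo:.di.

7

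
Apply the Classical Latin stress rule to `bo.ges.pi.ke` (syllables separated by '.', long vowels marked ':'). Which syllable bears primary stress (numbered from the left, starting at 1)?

2

Classical Latin: stress the penult if heavy (long vowel or closed), else the antepenult.
Weights: 2 ges H, 3 pi L, 4 ke L.
The penult (syllable 3, pi) is light, so stress falls on the antepenult (syllable 2, ges).
Stress on syllable 2: bo.ˈges.pi.ke.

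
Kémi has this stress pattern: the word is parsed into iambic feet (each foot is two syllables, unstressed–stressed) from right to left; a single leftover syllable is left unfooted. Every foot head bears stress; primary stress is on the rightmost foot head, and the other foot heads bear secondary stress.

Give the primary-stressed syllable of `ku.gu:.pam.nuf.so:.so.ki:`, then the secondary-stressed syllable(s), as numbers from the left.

Parse right to left into iambic (σˈσ) feet: ku (gu:.ˈpam) (nuf.ˈso:) (so.ˈki:). Syllable 1 is left unfooted.
Foot heads (stressed positions): 3, 5, 7.
End Rule Rightmost: primary stress on the rightmost head = syllable 7.
Secondary stress on 3, 5: ku.gu:.ˌpam.nuf.ˌso:.so.ˈki:.

primary 7, secondary 3, 5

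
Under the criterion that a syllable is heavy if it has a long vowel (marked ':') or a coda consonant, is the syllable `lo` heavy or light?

light

`lo`: short vowel, open (no coda). Short vowel, open → light.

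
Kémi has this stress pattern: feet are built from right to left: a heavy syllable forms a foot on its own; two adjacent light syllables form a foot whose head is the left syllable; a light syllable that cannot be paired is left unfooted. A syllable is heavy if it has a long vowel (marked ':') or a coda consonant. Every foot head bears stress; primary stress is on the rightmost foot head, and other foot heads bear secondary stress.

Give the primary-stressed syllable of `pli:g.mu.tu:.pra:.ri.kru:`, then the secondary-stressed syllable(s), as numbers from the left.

Weights: 1 pli:g H, 2 mu L, 3 tu: H, 4 pra: H, 5 ri L, 6 kru: H.
Parse right to left (heavy = foot alone; LL = one foot; stranded L unfooted): (ˈpli:g) mu (ˈtu:) (ˈpra:) ri (ˈkru:).
Foot heads: 1, 3, 4, 6.
Primary stress on the rightmost head = syllable 6.
Secondary stress on 1, 3, 4: ˌpli:g.mu.ˌtu:.ˌpra:.ri.ˈkru:.

primary 6, secondary 1, 3, 4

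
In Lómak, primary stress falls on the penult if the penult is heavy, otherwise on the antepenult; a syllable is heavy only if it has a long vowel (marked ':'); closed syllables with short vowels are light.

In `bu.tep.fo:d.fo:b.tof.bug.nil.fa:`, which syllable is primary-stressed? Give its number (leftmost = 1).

6

Weights: 6 bug L, 7 nil L, 8 fa: H.
The penult (syllable 7, nil) is light, so stress falls on the antepenult (syllable 6, bug).
Primary stress: syllable 6 → bu.tep.fo:d.fo:b.tof.ˈbug.nil.fa:.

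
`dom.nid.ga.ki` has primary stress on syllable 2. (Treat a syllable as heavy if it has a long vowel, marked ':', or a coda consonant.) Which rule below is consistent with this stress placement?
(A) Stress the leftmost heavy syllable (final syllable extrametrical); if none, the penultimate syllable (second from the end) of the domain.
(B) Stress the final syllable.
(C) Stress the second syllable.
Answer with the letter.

Rule A → syllable 1 (observed: 2).
Rule B → syllable 4 (observed: 2).
Rule C → syllable 2 ✓.

C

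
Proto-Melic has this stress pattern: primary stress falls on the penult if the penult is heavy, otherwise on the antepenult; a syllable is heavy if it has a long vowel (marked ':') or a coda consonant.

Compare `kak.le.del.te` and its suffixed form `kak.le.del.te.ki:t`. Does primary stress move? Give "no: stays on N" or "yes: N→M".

Base `kak.le.del.te` (4 syllables):
  Weights: 2 le L, 3 del H, 4 te L.
  The penult (syllable 3, del) is heavy, so it takes stress.
  → primary stress on syllable 3.
Suffixed `kak.le.del.te.ki:t` (5 syllables):
  Weights: 3 del H, 4 te L, 5 ki:t H.
  The penult (syllable 4, te) is light, so stress falls on the antepenult (syllable 3, del).
  → primary stress on syllable 3.

no: stays on 3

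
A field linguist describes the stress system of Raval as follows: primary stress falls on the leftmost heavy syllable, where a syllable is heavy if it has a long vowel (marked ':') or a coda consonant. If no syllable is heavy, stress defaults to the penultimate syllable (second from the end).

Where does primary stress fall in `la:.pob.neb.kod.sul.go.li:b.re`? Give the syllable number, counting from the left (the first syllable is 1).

1

Weights: 1 la: H, 2 pob H, 3 neb H, 4 kod H, 5 sul H, 6 go L, 7 li:b H, 8 re L.
Heavy syllables in the domain: 1, 2, 3, 4, 5, 7. The leftmost is syllable 1 (la:).
Primary stress: syllable 1 → ˈla:.pob.neb.kod.sul.go.li:b.re.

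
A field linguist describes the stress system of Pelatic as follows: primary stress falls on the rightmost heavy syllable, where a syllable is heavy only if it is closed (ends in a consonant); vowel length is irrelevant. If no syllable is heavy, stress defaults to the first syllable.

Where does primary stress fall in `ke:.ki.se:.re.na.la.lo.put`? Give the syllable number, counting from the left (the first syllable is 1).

8

Weights: 1 ke: L, 2 ki L, 3 se: L, 4 re L, 5 na L, 6 la L, 7 lo L, 8 put H.
Heavy syllables in the domain: 8. The rightmost is syllable 8 (put).
Primary stress: syllable 8 → ke:.ki.se:.re.na.la.lo.ˈput.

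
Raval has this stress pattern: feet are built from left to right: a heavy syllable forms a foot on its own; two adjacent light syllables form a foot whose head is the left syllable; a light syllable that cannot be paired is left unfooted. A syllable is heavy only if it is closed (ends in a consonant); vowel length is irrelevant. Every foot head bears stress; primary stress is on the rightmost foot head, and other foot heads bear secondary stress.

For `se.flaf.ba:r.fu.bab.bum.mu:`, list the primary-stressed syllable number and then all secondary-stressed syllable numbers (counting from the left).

Weights: 1 se L, 2 flaf H, 3 ba:r H, 4 fu L, 5 bab H, 6 bum H, 7 mu: L.
Parse left to right (heavy = foot alone; LL = one foot; stranded L unfooted): se (ˈflaf) (ˈba:r) fu (ˈbab) (ˈbum) mu:.
Foot heads: 2, 3, 5, 6.
Primary stress on the rightmost head = syllable 6.
Secondary stress on 2, 3, 5: se.ˌflaf.ˌba:r.fu.ˌbab.ˈbum.mu:.

primary 6, secondary 2, 3, 5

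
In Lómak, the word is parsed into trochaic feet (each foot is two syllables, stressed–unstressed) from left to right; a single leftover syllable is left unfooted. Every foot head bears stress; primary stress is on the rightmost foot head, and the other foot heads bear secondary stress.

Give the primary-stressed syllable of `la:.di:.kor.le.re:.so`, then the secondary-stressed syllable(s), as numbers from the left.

primary 5, secondary 1, 3

Parse left to right into trochaic (ˈσσ) feet: (ˈla:.di:) (ˈkor.le) (ˈre:.so).
Foot heads (stressed positions): 1, 3, 5.
End Rule Rightmost: primary stress on the rightmost head = syllable 5.
Secondary stress on 1, 3: ˌla:.di:.ˌkor.le.ˈre:.so.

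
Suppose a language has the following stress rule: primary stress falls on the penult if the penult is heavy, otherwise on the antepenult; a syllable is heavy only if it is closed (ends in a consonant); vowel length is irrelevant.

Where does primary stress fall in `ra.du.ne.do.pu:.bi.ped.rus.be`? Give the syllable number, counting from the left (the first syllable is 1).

Weights: 7 ped H, 8 rus H, 9 be L.
The penult (syllable 8, rus) is heavy, so it takes stress.
Primary stress: syllable 8 → ra.du.ne.do.pu:.bi.ped.ˈrus.be.

8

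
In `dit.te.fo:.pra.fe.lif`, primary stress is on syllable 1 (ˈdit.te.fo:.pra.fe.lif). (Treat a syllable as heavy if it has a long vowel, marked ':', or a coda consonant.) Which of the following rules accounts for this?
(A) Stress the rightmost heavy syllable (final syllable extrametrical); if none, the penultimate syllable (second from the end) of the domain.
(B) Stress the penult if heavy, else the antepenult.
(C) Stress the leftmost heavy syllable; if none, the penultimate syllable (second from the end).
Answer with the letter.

C

Rule A → syllable 3 (observed: 1).
Rule B → syllable 4 (observed: 1).
Rule C → syllable 1 ✓.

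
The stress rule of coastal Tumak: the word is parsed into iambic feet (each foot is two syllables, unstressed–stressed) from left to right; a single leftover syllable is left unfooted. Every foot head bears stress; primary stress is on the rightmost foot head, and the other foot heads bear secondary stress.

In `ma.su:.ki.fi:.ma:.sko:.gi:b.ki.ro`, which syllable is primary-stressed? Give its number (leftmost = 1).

8

Parse left to right into iambic (σˈσ) feet: (ma.ˈsu:) (ki.ˈfi:) (ma:.ˈsko:) (gi:b.ˈki) ro. Syllable 9 is left unfooted.
Foot heads (stressed positions): 2, 4, 6, 8.
End Rule Rightmost: primary stress on the rightmost head = syllable 8.
Primary stress: syllable 8 → ma.su:.ki.fi:.ma:.sko:.gi:b.ˈki.ro.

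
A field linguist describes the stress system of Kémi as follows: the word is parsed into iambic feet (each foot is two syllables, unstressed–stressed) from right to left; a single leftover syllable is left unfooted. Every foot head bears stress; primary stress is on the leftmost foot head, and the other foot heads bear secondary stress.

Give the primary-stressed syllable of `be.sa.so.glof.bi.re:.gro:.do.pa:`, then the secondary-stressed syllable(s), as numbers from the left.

primary 3, secondary 5, 7, 9

Parse right to left into iambic (σˈσ) feet: be (sa.ˈso) (glof.ˈbi) (re:.ˈgro:) (do.ˈpa:). Syllable 1 is left unfooted.
Foot heads (stressed positions): 3, 5, 7, 9.
End Rule Leftmost: primary stress on the leftmost head = syllable 3.
Secondary stress on 5, 7, 9: be.sa.ˈso.glof.ˌbi.re:.ˌgro:.do.ˌpa:.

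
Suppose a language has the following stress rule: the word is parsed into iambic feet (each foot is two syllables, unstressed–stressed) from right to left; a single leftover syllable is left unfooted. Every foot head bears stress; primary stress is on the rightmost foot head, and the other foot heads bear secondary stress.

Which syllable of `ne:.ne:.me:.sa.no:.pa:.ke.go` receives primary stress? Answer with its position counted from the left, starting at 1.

Parse right to left into iambic (σˈσ) feet: (ne:.ˈne:) (me:.ˈsa) (no:.ˈpa:) (ke.ˈgo).
Foot heads (stressed positions): 2, 4, 6, 8.
End Rule Rightmost: primary stress on the rightmost head = syllable 8.
Primary stress: syllable 8 → ne:.ne:.me:.sa.no:.pa:.ke.ˈgo.

8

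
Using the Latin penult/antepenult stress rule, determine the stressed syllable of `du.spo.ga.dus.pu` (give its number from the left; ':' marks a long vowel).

4

Classical Latin: stress the penult if heavy (long vowel or closed), else the antepenult.
Weights: 3 ga L, 4 dus H, 5 pu L.
The penult (syllable 4, dus) is heavy, so it takes stress.
Stress on syllable 4: du.spo.ga.ˈdus.pu.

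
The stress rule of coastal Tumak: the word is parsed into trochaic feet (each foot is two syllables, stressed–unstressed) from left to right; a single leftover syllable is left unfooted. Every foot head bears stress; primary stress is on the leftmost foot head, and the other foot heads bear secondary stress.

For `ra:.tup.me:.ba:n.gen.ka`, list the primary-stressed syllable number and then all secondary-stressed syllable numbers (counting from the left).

primary 1, secondary 3, 5

Parse left to right into trochaic (ˈσσ) feet: (ˈra:.tup) (ˈme:.ba:n) (ˈgen.ka).
Foot heads (stressed positions): 1, 3, 5.
End Rule Leftmost: primary stress on the leftmost head = syllable 1.
Secondary stress on 3, 5: ˈra:.tup.ˌme:.ba:n.ˌgen.ka.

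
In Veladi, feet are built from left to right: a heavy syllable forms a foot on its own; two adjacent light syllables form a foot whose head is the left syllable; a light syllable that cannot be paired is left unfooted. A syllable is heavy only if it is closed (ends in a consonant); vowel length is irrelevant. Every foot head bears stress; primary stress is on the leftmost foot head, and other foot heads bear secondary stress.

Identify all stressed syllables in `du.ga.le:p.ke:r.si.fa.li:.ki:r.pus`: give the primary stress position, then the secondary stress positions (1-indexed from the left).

Weights: 1 du L, 2 ga L, 3 le:p H, 4 ke:r H, 5 si L, 6 fa L, 7 li: L, 8 ki:r H, 9 pus H.
Parse left to right (heavy = foot alone; LL = one foot; stranded L unfooted): (ˈdu.ga) (ˈle:p) (ˈke:r) (ˈsi.fa) li: (ˈki:r) (ˈpus).
Foot heads: 1, 3, 4, 5, 8, 9.
Primary stress on the leftmost head = syllable 1.
Secondary stress on 3, 4, 5, 8, 9: ˈdu.ga.ˌle:p.ˌke:r.ˌsi.fa.li:.ˌki:r.ˌpus.

primary 1, secondary 3, 4, 5, 8, 9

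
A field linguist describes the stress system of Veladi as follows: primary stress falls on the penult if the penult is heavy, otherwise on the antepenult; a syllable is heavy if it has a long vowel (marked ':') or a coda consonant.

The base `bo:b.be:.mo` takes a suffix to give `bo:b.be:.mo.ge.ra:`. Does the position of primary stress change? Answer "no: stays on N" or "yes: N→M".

Base `bo:b.be:.mo` (3 syllables):
  Weights: 1 bo:b H, 2 be: H, 3 mo L.
  The penult (syllable 2, be:) is heavy, so it takes stress.
  → primary stress on syllable 2.
Suffixed `bo:b.be:.mo.ge.ra:` (5 syllables):
  Weights: 3 mo L, 4 ge L, 5 ra: H.
  The penult (syllable 4, ge) is light, so stress falls on the antepenult (syllable 3, mo).
  → primary stress on syllable 3.

yes: 2→3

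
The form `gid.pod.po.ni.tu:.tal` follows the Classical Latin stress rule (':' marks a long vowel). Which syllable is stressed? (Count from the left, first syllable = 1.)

Classical Latin: stress the penult if heavy (long vowel or closed), else the antepenult.
Weights: 4 ni L, 5 tu: H, 6 tal H.
The penult (syllable 5, tu:) is heavy, so it takes stress.
Stress on syllable 5: gid.pod.po.ni.ˈtu:.tal.

5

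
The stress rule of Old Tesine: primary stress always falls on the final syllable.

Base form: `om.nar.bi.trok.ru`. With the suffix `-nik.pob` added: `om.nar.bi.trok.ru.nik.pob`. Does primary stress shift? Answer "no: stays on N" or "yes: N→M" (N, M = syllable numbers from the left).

Base `om.nar.bi.trok.ru` (5 syllables):
  The word has 5 syllables; the final syllable is syllable 5 (ru).
  → primary stress on syllable 5.
Suffixed `om.nar.bi.trok.ru.nik.pob` (7 syllables):
  The word has 7 syllables; the final syllable is syllable 7 (pob).
  → primary stress on syllable 7.

yes: 5→7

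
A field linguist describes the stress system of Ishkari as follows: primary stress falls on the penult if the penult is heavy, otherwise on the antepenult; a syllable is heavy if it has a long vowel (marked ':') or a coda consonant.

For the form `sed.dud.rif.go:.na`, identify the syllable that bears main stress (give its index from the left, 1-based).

Weights: 3 rif H, 4 go: H, 5 na L.
The penult (syllable 4, go:) is heavy, so it takes stress.
Primary stress: syllable 4 → sed.dud.rif.ˈgo:.na.

4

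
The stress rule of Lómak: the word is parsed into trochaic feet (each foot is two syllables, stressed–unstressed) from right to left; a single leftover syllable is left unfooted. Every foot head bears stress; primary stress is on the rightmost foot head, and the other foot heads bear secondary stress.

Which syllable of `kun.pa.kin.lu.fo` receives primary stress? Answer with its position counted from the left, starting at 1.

4

Parse right to left into trochaic (ˈσσ) feet: kun (ˈpa.kin) (ˈlu.fo). Syllable 1 is left unfooted.
Foot heads (stressed positions): 2, 4.
End Rule Rightmost: primary stress on the rightmost head = syllable 4.
Primary stress: syllable 4 → kun.pa.kin.ˈlu.fo.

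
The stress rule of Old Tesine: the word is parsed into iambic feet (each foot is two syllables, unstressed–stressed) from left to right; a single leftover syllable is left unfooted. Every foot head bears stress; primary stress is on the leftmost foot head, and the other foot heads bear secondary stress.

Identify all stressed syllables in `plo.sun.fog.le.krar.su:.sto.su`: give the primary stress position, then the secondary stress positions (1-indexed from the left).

Parse left to right into iambic (σˈσ) feet: (plo.ˈsun) (fog.ˈle) (krar.ˈsu:) (sto.ˈsu).
Foot heads (stressed positions): 2, 4, 6, 8.
End Rule Leftmost: primary stress on the leftmost head = syllable 2.
Secondary stress on 4, 6, 8: plo.ˈsun.fog.ˌle.krar.ˌsu:.sto.ˌsu.

primary 2, secondary 4, 6, 8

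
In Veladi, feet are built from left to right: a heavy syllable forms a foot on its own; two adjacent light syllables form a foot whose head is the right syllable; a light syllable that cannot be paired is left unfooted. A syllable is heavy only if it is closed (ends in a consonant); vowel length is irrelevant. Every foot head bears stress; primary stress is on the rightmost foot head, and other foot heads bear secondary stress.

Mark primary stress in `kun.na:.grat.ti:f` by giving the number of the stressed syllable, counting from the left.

4

Weights: 1 kun H, 2 na: L, 3 grat H, 4 ti:f H.
Parse left to right (heavy = foot alone; LL = one foot; stranded L unfooted): (ˈkun) na: (ˈgrat) (ˈti:f).
Foot heads: 1, 3, 4.
Primary stress on the rightmost head = syllable 4.
Primary stress: syllable 4 → kun.na:.grat.ˈti:f.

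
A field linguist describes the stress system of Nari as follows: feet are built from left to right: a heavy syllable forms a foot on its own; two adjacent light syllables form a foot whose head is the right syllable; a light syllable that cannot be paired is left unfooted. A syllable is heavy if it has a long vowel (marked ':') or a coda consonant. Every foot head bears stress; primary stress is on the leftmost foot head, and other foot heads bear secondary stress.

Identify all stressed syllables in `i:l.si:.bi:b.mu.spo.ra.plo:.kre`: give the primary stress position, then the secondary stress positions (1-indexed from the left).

primary 1, secondary 2, 3, 5, 7

Weights: 1 i:l H, 2 si: H, 3 bi:b H, 4 mu L, 5 spo L, 6 ra L, 7 plo: H, 8 kre L.
Parse left to right (heavy = foot alone; LL = one foot; stranded L unfooted): (ˈi:l) (ˈsi:) (ˈbi:b) (mu.ˈspo) ra (ˈplo:) kre.
Foot heads: 1, 2, 3, 5, 7.
Primary stress on the leftmost head = syllable 1.
Secondary stress on 2, 3, 5, 7: ˈi:l.ˌsi:.ˌbi:b.mu.ˌspo.ra.ˌplo:.kre.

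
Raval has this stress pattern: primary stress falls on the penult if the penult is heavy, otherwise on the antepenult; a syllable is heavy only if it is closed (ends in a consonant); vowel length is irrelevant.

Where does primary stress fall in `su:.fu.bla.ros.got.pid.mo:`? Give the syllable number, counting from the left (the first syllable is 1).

6

Weights: 5 got H, 6 pid H, 7 mo: L.
The penult (syllable 6, pid) is heavy, so it takes stress.
Primary stress: syllable 6 → su:.fu.bla.ros.got.ˈpid.mo:.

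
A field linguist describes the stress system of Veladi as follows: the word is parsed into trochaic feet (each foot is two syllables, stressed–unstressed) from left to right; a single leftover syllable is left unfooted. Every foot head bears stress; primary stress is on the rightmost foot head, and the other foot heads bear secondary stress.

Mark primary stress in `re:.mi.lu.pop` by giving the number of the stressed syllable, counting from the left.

3

Parse left to right into trochaic (ˈσσ) feet: (ˈre:.mi) (ˈlu.pop).
Foot heads (stressed positions): 1, 3.
End Rule Rightmost: primary stress on the rightmost head = syllable 3.
Primary stress: syllable 3 → re:.mi.ˈlu.pop.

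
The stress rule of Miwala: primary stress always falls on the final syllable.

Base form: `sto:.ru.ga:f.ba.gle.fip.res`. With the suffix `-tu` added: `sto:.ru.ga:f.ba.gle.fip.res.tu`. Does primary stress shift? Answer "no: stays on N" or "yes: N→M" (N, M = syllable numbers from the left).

Base `sto:.ru.ga:f.ba.gle.fip.res` (7 syllables):
  The word has 7 syllables; the final syllable is syllable 7 (res).
  → primary stress on syllable 7.
Suffixed `sto:.ru.ga:f.ba.gle.fip.res.tu` (8 syllables):
  The word has 8 syllables; the final syllable is syllable 8 (tu).
  → primary stress on syllable 8.

yes: 7→8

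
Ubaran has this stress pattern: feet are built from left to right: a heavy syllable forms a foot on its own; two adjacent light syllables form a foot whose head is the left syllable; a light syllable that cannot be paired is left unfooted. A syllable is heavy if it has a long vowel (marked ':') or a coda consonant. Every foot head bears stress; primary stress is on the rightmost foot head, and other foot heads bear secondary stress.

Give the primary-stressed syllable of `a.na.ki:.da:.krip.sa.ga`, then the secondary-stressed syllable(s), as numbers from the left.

Weights: 1 a L, 2 na L, 3 ki: H, 4 da: H, 5 krip H, 6 sa L, 7 ga L.
Parse left to right (heavy = foot alone; LL = one foot; stranded L unfooted): (ˈa.na) (ˈki:) (ˈda:) (ˈkrip) (ˈsa.ga).
Foot heads: 1, 3, 4, 5, 6.
Primary stress on the rightmost head = syllable 6.
Secondary stress on 1, 3, 4, 5: ˌa.na.ˌki:.ˌda:.ˌkrip.ˈsa.ga.

primary 6, secondary 1, 3, 4, 5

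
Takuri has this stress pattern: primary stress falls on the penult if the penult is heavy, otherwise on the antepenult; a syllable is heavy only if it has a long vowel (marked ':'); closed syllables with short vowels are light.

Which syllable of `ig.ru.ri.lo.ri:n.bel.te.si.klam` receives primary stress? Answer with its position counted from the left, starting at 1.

7

Weights: 7 te L, 8 si L, 9 klam L.
The penult (syllable 8, si) is light, so stress falls on the antepenult (syllable 7, te).
Primary stress: syllable 7 → ig.ru.ri.lo.ri:n.bel.ˈte.si.klam.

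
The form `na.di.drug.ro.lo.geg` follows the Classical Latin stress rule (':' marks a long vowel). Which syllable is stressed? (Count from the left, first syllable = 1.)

Classical Latin: stress the penult if heavy (long vowel or closed), else the antepenult.
Weights: 4 ro L, 5 lo L, 6 geg H.
The penult (syllable 5, lo) is light, so stress falls on the antepenult (syllable 4, ro).
Stress on syllable 4: na.di.drug.ˈro.lo.geg.

4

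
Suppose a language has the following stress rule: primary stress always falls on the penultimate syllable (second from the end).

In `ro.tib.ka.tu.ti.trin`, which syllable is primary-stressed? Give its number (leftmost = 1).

5

The word has 6 syllables; the penultimate syllable (second from the end) is syllable 5 (ti).
Primary stress: syllable 5 → ro.tib.ka.tu.ˈti.trin.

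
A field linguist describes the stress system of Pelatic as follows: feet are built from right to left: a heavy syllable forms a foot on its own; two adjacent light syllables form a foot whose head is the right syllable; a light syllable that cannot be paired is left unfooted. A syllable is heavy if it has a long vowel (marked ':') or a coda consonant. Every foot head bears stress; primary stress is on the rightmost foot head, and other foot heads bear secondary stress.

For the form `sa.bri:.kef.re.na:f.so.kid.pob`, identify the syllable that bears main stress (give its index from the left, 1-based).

Weights: 1 sa L, 2 bri: H, 3 kef H, 4 re L, 5 na:f H, 6 so L, 7 kid H, 8 pob H.
Parse right to left (heavy = foot alone; LL = one foot; stranded L unfooted): sa (ˈbri:) (ˈkef) re (ˈna:f) so (ˈkid) (ˈpob).
Foot heads: 2, 3, 5, 7, 8.
Primary stress on the rightmost head = syllable 8.
Primary stress: syllable 8 → sa.bri:.kef.re.na:f.so.kid.ˈpob.

8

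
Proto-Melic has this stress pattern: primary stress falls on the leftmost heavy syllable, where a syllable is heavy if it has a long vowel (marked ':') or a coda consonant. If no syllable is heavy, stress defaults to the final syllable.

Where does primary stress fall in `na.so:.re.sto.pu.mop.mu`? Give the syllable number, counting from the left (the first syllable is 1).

Weights: 1 na L, 2 so: H, 3 re L, 4 sto L, 5 pu L, 6 mop H, 7 mu L.
Heavy syllables in the domain: 2, 6. The leftmost is syllable 2 (so:).
Primary stress: syllable 2 → na.ˈso:.re.sto.pu.mop.mu.

2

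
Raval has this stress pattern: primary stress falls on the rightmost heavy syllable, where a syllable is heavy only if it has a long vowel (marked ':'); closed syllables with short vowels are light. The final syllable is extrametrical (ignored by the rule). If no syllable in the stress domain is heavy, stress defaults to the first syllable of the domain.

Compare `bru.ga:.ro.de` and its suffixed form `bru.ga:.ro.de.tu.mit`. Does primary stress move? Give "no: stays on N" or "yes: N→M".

Base `bru.ga:.ro.de` (4 syllables):
  The final syllable (4, de) is extrametrical; the stress domain is syllables 1–3.
  Weights: 1 bru L, 2 ga: H, 3 ro L.
  Heavy syllables in the domain: 2. The rightmost is syllable 2 (ga:).
  → primary stress on syllable 2.
Suffixed `bru.ga:.ro.de.tu.mit` (6 syllables):
  The final syllable (6, mit) is extrametrical; the stress domain is syllables 1–5.
  Weights: 1 bru L, 2 ga: H, 3 ro L, 4 de L, 5 tu L.
  Heavy syllables in the domain: 2. The rightmost is syllable 2 (ga:).
  → primary stress on syllable 2.

no: stays on 2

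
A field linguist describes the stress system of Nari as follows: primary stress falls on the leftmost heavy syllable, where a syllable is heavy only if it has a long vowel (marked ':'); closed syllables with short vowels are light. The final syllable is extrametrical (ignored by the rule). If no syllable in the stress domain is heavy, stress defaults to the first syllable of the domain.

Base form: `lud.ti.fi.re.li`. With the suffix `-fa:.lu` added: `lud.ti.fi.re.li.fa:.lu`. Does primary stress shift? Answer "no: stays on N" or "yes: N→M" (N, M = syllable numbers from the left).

yes: 1→6

Base `lud.ti.fi.re.li` (5 syllables):
  The final syllable (5, li) is extrametrical; the stress domain is syllables 1–4.
  Weights: 1 lud L, 2 ti L, 3 fi L, 4 re L.
  No heavy syllable in the domain; default to the first syllable of the domain = syllable 1.
  → primary stress on syllable 1.
Suffixed `lud.ti.fi.re.li.fa:.lu` (7 syllables):
  The final syllable (7, lu) is extrametrical; the stress domain is syllables 1–6.
  Weights: 1 lud L, 2 ti L, 3 fi L, 4 re L, 5 li L, 6 fa: H.
  Heavy syllables in the domain: 6. The leftmost is syllable 6 (fa:).
  → primary stress on syllable 6.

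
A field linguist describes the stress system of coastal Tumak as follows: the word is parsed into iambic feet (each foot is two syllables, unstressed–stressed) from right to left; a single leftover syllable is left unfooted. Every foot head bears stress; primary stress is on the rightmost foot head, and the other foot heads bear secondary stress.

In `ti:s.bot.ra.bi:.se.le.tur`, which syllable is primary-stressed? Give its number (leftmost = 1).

Parse right to left into iambic (σˈσ) feet: ti:s (bot.ˈra) (bi:.ˈse) (le.ˈtur). Syllable 1 is left unfooted.
Foot heads (stressed positions): 3, 5, 7.
End Rule Rightmost: primary stress on the rightmost head = syllable 7.
Primary stress: syllable 7 → ti:s.bot.ra.bi:.se.le.ˈtur.

7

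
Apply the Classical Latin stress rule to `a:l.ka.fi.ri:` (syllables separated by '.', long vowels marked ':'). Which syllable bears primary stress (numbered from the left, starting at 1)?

2

Classical Latin: stress the penult if heavy (long vowel or closed), else the antepenult.
Weights: 2 ka L, 3 fi L, 4 ri: H.
The penult (syllable 3, fi) is light, so stress falls on the antepenult (syllable 2, ka).
Stress on syllable 2: a:l.ˈka.fi.ri:.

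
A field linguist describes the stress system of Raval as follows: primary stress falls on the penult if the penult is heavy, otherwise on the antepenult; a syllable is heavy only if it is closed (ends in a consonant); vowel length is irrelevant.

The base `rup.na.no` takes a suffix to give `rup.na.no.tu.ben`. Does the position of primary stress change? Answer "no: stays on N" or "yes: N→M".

yes: 1→3

Base `rup.na.no` (3 syllables):
  Weights: 1 rup H, 2 na L, 3 no L.
  The penult (syllable 2, na) is light, so stress falls on the antepenult (syllable 1, rup).
  → primary stress on syllable 1.
Suffixed `rup.na.no.tu.ben` (5 syllables):
  Weights: 3 no L, 4 tu L, 5 ben H.
  The penult (syllable 4, tu) is light, so stress falls on the antepenult (syllable 3, no).
  → primary stress on syllable 3.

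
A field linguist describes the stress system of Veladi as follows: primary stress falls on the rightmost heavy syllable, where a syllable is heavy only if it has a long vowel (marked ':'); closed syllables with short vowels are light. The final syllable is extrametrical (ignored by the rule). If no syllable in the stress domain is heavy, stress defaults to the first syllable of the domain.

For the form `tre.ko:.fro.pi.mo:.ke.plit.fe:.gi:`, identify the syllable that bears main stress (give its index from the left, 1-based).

8

The final syllable (9, gi:) is extrametrical; the stress domain is syllables 1–8.
Weights: 1 tre L, 2 ko: H, 3 fro L, 4 pi L, 5 mo: H, 6 ke L, 7 plit L, 8 fe: H.
Heavy syllables in the domain: 2, 5, 8. The rightmost is syllable 8 (fe:).
Primary stress: syllable 8 → tre.ko:.fro.pi.mo:.ke.plit.ˈfe:.gi:.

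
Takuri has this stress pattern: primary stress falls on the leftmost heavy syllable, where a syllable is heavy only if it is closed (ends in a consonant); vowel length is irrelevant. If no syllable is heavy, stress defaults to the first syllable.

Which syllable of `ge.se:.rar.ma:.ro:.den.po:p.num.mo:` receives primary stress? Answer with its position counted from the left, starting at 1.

3

Weights: 1 ge L, 2 se: L, 3 rar H, 4 ma: L, 5 ro: L, 6 den H, 7 po:p H, 8 num H, 9 mo: L.
Heavy syllables in the domain: 3, 6, 7, 8. The leftmost is syllable 3 (rar).
Primary stress: syllable 3 → ge.se:.ˈrar.ma:.ro:.den.po:p.num.mo:.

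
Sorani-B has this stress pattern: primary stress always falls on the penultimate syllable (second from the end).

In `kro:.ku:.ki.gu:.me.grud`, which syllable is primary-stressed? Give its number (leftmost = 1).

The word has 6 syllables; the penultimate syllable (second from the end) is syllable 5 (me).
Primary stress: syllable 5 → kro:.ku:.ki.gu:.ˈme.grud.

5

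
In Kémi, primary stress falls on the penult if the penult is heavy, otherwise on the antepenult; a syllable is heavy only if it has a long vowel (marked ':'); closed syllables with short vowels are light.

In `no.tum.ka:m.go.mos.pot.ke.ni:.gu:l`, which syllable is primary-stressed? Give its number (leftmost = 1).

8

Weights: 7 ke L, 8 ni: H, 9 gu:l H.
The penult (syllable 8, ni:) is heavy, so it takes stress.
Primary stress: syllable 8 → no.tum.ka:m.go.mos.pot.ke.ˈni:.gu:l.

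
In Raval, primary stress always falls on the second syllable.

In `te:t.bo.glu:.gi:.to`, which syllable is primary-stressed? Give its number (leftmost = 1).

The word has 5 syllables; the second syllable is syllable 2 (bo).
Primary stress: syllable 2 → te:t.ˈbo.glu:.gi:.to.

2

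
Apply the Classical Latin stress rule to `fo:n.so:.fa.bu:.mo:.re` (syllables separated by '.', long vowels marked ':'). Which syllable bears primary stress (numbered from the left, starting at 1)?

5

Classical Latin: stress the penult if heavy (long vowel or closed), else the antepenult.
Weights: 4 bu: H, 5 mo: H, 6 re L.
The penult (syllable 5, mo:) is heavy, so it takes stress.
Stress on syllable 5: fo:n.so:.fa.bu:.ˈmo:.re.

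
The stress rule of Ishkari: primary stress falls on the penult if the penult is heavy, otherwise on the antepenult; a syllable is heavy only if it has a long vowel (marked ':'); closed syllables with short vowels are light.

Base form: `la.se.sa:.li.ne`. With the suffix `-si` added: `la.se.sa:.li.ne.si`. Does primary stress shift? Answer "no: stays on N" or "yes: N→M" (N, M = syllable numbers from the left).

Base `la.se.sa:.li.ne` (5 syllables):
  Weights: 3 sa: H, 4 li L, 5 ne L.
  The penult (syllable 4, li) is light, so stress falls on the antepenult (syllable 3, sa:).
  → primary stress on syllable 3.
Suffixed `la.se.sa:.li.ne.si` (6 syllables):
  Weights: 4 li L, 5 ne L, 6 si L.
  The penult (syllable 5, ne) is light, so stress falls on the antepenult (syllable 4, li).
  → primary stress on syllable 4.

yes: 3→4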